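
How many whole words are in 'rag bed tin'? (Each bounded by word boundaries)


Word boundaries (\b) mark the start/end of each word.
Text: 'rag bed tin'
Splitting by whitespace:
  Word 1: 'rag'
  Word 2: 'bed'
  Word 3: 'tin'
Total whole words: 3

3


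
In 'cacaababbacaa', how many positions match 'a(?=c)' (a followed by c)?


Lookahead 'a(?=c)' matches 'a' only when followed by 'c'.
String: 'cacaababbacaa'
Checking each position where char is 'a':
  pos 1: 'a' -> MATCH (next='c')
  pos 3: 'a' -> no (next='a')
  pos 4: 'a' -> no (next='b')
  pos 6: 'a' -> no (next='b')
  pos 9: 'a' -> MATCH (next='c')
  pos 11: 'a' -> no (next='a')
Matching positions: [1, 9]
Count: 2

2


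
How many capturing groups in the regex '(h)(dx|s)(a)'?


To count capturing groups, count each '(' that starts a group.
Pattern: '(h)(dx|s)(a)'
Walking through the pattern:
  Position 0: '(' -> group #1
  Position 3: '(' -> group #2
  Position 9: '(' -> group #3
Total capturing groups: 3

3


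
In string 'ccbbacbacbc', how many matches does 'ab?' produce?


Pattern 'ab?' matches 'a' optionally followed by 'b'.
String: 'ccbbacbacbc'
Scanning left to right for 'a' then checking next char:
  Match 1: 'a' (a not followed by b)
  Match 2: 'a' (a not followed by b)
Total matches: 2

2


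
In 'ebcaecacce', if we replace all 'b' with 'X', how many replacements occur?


re.sub('b', 'X', text) replaces every occurrence of 'b' with 'X'.
Text: 'ebcaecacce'
Scanning for 'b':
  pos 1: 'b' -> replacement #1
Total replacements: 1

1


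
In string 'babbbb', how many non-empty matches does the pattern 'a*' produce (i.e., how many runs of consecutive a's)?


Pattern 'a*' matches zero or more a's. We want non-empty runs of consecutive a's.
String: 'babbbb'
Walking through the string to find runs of a's:
  Run 1: positions 1-1 -> 'a'
Non-empty runs found: ['a']
Count: 1

1


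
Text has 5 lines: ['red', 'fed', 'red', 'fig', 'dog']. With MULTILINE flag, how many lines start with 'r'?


With MULTILINE flag, ^ matches the start of each line.
Lines: ['red', 'fed', 'red', 'fig', 'dog']
Checking which lines start with 'r':
  Line 1: 'red' -> MATCH
  Line 2: 'fed' -> no
  Line 3: 'red' -> MATCH
  Line 4: 'fig' -> no
  Line 5: 'dog' -> no
Matching lines: ['red', 'red']
Count: 2

2


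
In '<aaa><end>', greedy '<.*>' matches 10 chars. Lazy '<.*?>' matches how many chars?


Greedy '<.*>' tries to match as MUCH as possible.
Lazy '<.*?>' tries to match as LITTLE as possible.

String: '<aaa><end>'
Greedy '<.*>' starts at first '<' and extends to the LAST '>': '<aaa><end>' (10 chars)
Lazy '<.*?>' starts at first '<' and stops at the FIRST '>': '<aaa>' (5 chars)

5


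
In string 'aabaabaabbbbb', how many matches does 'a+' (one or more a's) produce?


Pattern 'a+' matches one or more consecutive a's.
String: 'aabaabaabbbbb'
Scanning for runs of a:
  Match 1: 'aa' (length 2)
  Match 2: 'aa' (length 2)
  Match 3: 'aa' (length 2)
Total matches: 3

3


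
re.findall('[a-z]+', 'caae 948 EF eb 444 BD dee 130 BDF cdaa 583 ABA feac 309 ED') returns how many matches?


Pattern '[a-z]+' finds one or more lowercase letters.
Text: 'caae 948 EF eb 444 BD dee 130 BDF cdaa 583 ABA feac 309 ED'
Scanning for matches:
  Match 1: 'caae'
  Match 2: 'eb'
  Match 3: 'dee'
  Match 4: 'cdaa'
  Match 5: 'feac'
Total matches: 5

5


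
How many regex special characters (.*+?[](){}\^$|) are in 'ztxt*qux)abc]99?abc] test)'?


Regex special characters are: . * + ? [ ] ( ) { } \ ^ $ |
Scanning 'ztxt*qux)abc]99?abc] test)':
  pos 4: '*' -> SPECIAL
  pos 8: ')' -> SPECIAL
  pos 12: ']' -> SPECIAL
  pos 15: '?' -> SPECIAL
  pos 19: ']' -> SPECIAL
  pos 25: ')' -> SPECIAL
Special chars found: ['*', ')', ']', '?', ']', ')']
Total: 6

6


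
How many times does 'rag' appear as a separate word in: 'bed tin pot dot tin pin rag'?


Scanning each word for exact match 'rag':
  Word 1: 'bed' -> no
  Word 2: 'tin' -> no
  Word 3: 'pot' -> no
  Word 4: 'dot' -> no
  Word 5: 'tin' -> no
  Word 6: 'pin' -> no
  Word 7: 'rag' -> MATCH
Total matches: 1

1


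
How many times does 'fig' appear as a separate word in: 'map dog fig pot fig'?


Scanning each word for exact match 'fig':
  Word 1: 'map' -> no
  Word 2: 'dog' -> no
  Word 3: 'fig' -> MATCH
  Word 4: 'pot' -> no
  Word 5: 'fig' -> MATCH
Total matches: 2

2


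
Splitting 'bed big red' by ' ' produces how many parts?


Splitting by ' ' breaks the string at each occurrence of the separator.
Text: 'bed big red'
Parts after split:
  Part 1: 'bed'
  Part 2: 'big'
  Part 3: 'red'
Total parts: 3

3


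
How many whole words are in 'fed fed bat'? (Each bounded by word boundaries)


Word boundaries (\b) mark the start/end of each word.
Text: 'fed fed bat'
Splitting by whitespace:
  Word 1: 'fed'
  Word 2: 'fed'
  Word 3: 'bat'
Total whole words: 3

3


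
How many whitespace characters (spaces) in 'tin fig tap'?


\s matches whitespace characters (spaces, tabs, etc.).
Text: 'tin fig tap'
This text has 3 words separated by spaces.
Number of spaces = number of words - 1 = 3 - 1 = 2

2


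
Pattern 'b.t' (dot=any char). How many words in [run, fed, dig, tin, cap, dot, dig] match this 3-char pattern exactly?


Pattern 'b.t' means: starts with 'b', any single char, ends with 't'.
Checking each word (must be exactly 3 chars):
  'run' (len=3): no
  'fed' (len=3): no
  'dig' (len=3): no
  'tin' (len=3): no
  'cap' (len=3): no
  'dot' (len=3): no
  'dig' (len=3): no
Matching words: []
Total: 0

0


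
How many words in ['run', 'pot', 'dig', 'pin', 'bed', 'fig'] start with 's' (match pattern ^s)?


Pattern ^s anchors to start of word. Check which words begin with 's':
  'run' -> no
  'pot' -> no
  'dig' -> no
  'pin' -> no
  'bed' -> no
  'fig' -> no
Matching words: []
Count: 0

0


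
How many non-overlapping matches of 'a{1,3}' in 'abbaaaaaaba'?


Pattern 'a{1,3}' matches between 1 and 3 consecutive a's (greedy).
String: 'abbaaaaaaba'
Finding runs of a's and applying greedy matching:
  Run at pos 0: 'a' (length 1)
  Run at pos 3: 'aaaaaa' (length 6)
  Run at pos 10: 'a' (length 1)
Matches: ['a', 'aaa', 'aaa', 'a']
Count: 4

4


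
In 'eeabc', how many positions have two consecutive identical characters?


Looking for consecutive identical characters in 'eeabc':
  pos 0-1: 'e' vs 'e' -> MATCH ('ee')
  pos 1-2: 'e' vs 'a' -> different
  pos 2-3: 'a' vs 'b' -> different
  pos 3-4: 'b' vs 'c' -> different
Consecutive identical pairs: ['ee']
Count: 1

1


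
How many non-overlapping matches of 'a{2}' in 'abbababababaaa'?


Pattern 'a{2}' matches exactly 2 consecutive a's (greedy, non-overlapping).
String: 'abbababababaaa'
Scanning for runs of a's:
  Run at pos 0: 'a' (length 1) -> 0 match(es)
  Run at pos 3: 'a' (length 1) -> 0 match(es)
  Run at pos 5: 'a' (length 1) -> 0 match(es)
  Run at pos 7: 'a' (length 1) -> 0 match(es)
  Run at pos 9: 'a' (length 1) -> 0 match(es)
  Run at pos 11: 'aaa' (length 3) -> 1 match(es)
Matches found: ['aa']
Total: 1

1


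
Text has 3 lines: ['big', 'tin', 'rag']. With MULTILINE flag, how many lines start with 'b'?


With MULTILINE flag, ^ matches the start of each line.
Lines: ['big', 'tin', 'rag']
Checking which lines start with 'b':
  Line 1: 'big' -> MATCH
  Line 2: 'tin' -> no
  Line 3: 'rag' -> no
Matching lines: ['big']
Count: 1

1


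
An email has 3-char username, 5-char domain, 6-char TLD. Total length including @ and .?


An email address has format: username@domain.tld
Username length: 3
'@' character: 1
Domain length: 5
'.' character: 1
TLD length: 6
Total = 3 + 1 + 5 + 1 + 6 = 16

16


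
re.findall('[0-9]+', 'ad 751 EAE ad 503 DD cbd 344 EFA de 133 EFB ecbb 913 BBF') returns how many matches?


Pattern '[0-9]+' finds one or more digits.
Text: 'ad 751 EAE ad 503 DD cbd 344 EFA de 133 EFB ecbb 913 BBF'
Scanning for matches:
  Match 1: '751'
  Match 2: '503'
  Match 3: '344'
  Match 4: '133'
  Match 5: '913'
Total matches: 5

5


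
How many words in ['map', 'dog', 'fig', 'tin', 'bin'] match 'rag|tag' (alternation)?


Alternation 'rag|tag' matches either 'rag' or 'tag'.
Checking each word:
  'map' -> no
  'dog' -> no
  'fig' -> no
  'tin' -> no
  'bin' -> no
Matches: []
Count: 0

0


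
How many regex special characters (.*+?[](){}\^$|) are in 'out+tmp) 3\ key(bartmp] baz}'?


Regex special characters are: . * + ? [ ] ( ) { } \ ^ $ |
Scanning 'out+tmp) 3\ key(bartmp] baz}':
  pos 3: '+' -> SPECIAL
  pos 7: ')' -> SPECIAL
  pos 10: '\' -> SPECIAL
  pos 15: '(' -> SPECIAL
  pos 22: ']' -> SPECIAL
  pos 27: '}' -> SPECIAL
Special chars found: ['+', ')', '\\', '(', ']', '}']
Total: 6

6


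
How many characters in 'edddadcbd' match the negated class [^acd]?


Negated class [^acd] matches any char NOT in {a, c, d}
Scanning 'edddadcbd':
  pos 0: 'e' -> MATCH
  pos 1: 'd' -> no (excluded)
  pos 2: 'd' -> no (excluded)
  pos 3: 'd' -> no (excluded)
  pos 4: 'a' -> no (excluded)
  pos 5: 'd' -> no (excluded)
  pos 6: 'c' -> no (excluded)
  pos 7: 'b' -> MATCH
  pos 8: 'd' -> no (excluded)
Total matches: 2

2


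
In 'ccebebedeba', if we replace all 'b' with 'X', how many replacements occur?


re.sub('b', 'X', text) replaces every occurrence of 'b' with 'X'.
Text: 'ccebebedeba'
Scanning for 'b':
  pos 3: 'b' -> replacement #1
  pos 5: 'b' -> replacement #2
  pos 9: 'b' -> replacement #3
Total replacements: 3

3


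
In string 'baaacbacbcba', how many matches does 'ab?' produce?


Pattern 'ab?' matches 'a' optionally followed by 'b'.
String: 'baaacbacbcba'
Scanning left to right for 'a' then checking next char:
  Match 1: 'a' (a not followed by b)
  Match 2: 'a' (a not followed by b)
  Match 3: 'a' (a not followed by b)
  Match 4: 'a' (a not followed by b)
  Match 5: 'a' (a not followed by b)
Total matches: 5

5


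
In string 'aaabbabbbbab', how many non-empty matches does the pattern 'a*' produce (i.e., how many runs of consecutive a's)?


Pattern 'a*' matches zero or more a's. We want non-empty runs of consecutive a's.
String: 'aaabbabbbbab'
Walking through the string to find runs of a's:
  Run 1: positions 0-2 -> 'aaa'
  Run 2: positions 5-5 -> 'a'
  Run 3: positions 10-10 -> 'a'
Non-empty runs found: ['aaa', 'a', 'a']
Count: 3

3


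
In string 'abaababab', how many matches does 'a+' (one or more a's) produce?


Pattern 'a+' matches one or more consecutive a's.
String: 'abaababab'
Scanning for runs of a:
  Match 1: 'a' (length 1)
  Match 2: 'aa' (length 2)
  Match 3: 'a' (length 1)
  Match 4: 'a' (length 1)
Total matches: 4

4


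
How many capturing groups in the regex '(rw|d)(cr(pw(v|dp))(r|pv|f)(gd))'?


To count capturing groups, count each '(' that starts a group.
Pattern: '(rw|d)(cr(pw(v|dp))(r|pv|f)(gd))'
Walking through the pattern:
  Position 0: '(' -> group #1
  Position 6: '(' -> group #2
  Position 9: '(' -> group #3
  Position 12: '(' -> group #4
  Position 19: '(' -> group #5
  Position 27: '(' -> group #6
Total capturing groups: 6

6


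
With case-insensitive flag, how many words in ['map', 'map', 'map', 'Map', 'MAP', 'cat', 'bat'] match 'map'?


Case-insensitive matching: compare each word's lowercase form to 'map'.
  'map' -> lower='map' -> MATCH
  'map' -> lower='map' -> MATCH
  'map' -> lower='map' -> MATCH
  'Map' -> lower='map' -> MATCH
  'MAP' -> lower='map' -> MATCH
  'cat' -> lower='cat' -> no
  'bat' -> lower='bat' -> no
Matches: ['map', 'map', 'map', 'Map', 'MAP']
Count: 5

5


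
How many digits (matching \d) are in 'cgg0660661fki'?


\d matches any digit 0-9.
Scanning 'cgg0660661fki':
  pos 3: '0' -> DIGIT
  pos 4: '6' -> DIGIT
  pos 5: '6' -> DIGIT
  pos 6: '0' -> DIGIT
  pos 7: '6' -> DIGIT
  pos 8: '6' -> DIGIT
  pos 9: '1' -> DIGIT
Digits found: ['0', '6', '6', '0', '6', '6', '1']
Total: 7

7


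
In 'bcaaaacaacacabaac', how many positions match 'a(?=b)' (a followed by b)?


Lookahead 'a(?=b)' matches 'a' only when followed by 'b'.
String: 'bcaaaacaacacabaac'
Checking each position where char is 'a':
  pos 2: 'a' -> no (next='a')
  pos 3: 'a' -> no (next='a')
  pos 4: 'a' -> no (next='a')
  pos 5: 'a' -> no (next='c')
  pos 7: 'a' -> no (next='a')
  pos 8: 'a' -> no (next='c')
  pos 10: 'a' -> no (next='c')
  pos 12: 'a' -> MATCH (next='b')
  pos 14: 'a' -> no (next='a')
  pos 15: 'a' -> no (next='c')
Matching positions: [12]
Count: 1

1


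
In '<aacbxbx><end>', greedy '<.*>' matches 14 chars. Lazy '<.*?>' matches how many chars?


Greedy '<.*>' tries to match as MUCH as possible.
Lazy '<.*?>' tries to match as LITTLE as possible.

String: '<aacbxbx><end>'
Greedy '<.*>' starts at first '<' and extends to the LAST '>': '<aacbxbx><end>' (14 chars)
Lazy '<.*?>' starts at first '<' and stops at the FIRST '>': '<aacbxbx>' (9 chars)

9


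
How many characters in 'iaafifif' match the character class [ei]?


Character class [ei] matches any of: {e, i}
Scanning string 'iaafifif' character by character:
  pos 0: 'i' -> MATCH
  pos 1: 'a' -> no
  pos 2: 'a' -> no
  pos 3: 'f' -> no
  pos 4: 'i' -> MATCH
  pos 5: 'f' -> no
  pos 6: 'i' -> MATCH
  pos 7: 'f' -> no
Total matches: 3

3


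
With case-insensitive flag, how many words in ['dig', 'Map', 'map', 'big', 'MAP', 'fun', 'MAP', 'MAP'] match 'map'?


Case-insensitive matching: compare each word's lowercase form to 'map'.
  'dig' -> lower='dig' -> no
  'Map' -> lower='map' -> MATCH
  'map' -> lower='map' -> MATCH
  'big' -> lower='big' -> no
  'MAP' -> lower='map' -> MATCH
  'fun' -> lower='fun' -> no
  'MAP' -> lower='map' -> MATCH
  'MAP' -> lower='map' -> MATCH
Matches: ['Map', 'map', 'MAP', 'MAP', 'MAP']
Count: 5

5


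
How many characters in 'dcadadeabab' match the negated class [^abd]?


Negated class [^abd] matches any char NOT in {a, b, d}
Scanning 'dcadadeabab':
  pos 0: 'd' -> no (excluded)
  pos 1: 'c' -> MATCH
  pos 2: 'a' -> no (excluded)
  pos 3: 'd' -> no (excluded)
  pos 4: 'a' -> no (excluded)
  pos 5: 'd' -> no (excluded)
  pos 6: 'e' -> MATCH
  pos 7: 'a' -> no (excluded)
  pos 8: 'b' -> no (excluded)
  pos 9: 'a' -> no (excluded)
  pos 10: 'b' -> no (excluded)
Total matches: 2

2


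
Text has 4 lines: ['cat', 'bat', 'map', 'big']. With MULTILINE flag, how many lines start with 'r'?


With MULTILINE flag, ^ matches the start of each line.
Lines: ['cat', 'bat', 'map', 'big']
Checking which lines start with 'r':
  Line 1: 'cat' -> no
  Line 2: 'bat' -> no
  Line 3: 'map' -> no
  Line 4: 'big' -> no
Matching lines: []
Count: 0

0


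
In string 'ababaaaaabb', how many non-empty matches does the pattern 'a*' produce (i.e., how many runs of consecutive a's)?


Pattern 'a*' matches zero or more a's. We want non-empty runs of consecutive a's.
String: 'ababaaaaabb'
Walking through the string to find runs of a's:
  Run 1: positions 0-0 -> 'a'
  Run 2: positions 2-2 -> 'a'
  Run 3: positions 4-8 -> 'aaaaa'
Non-empty runs found: ['a', 'a', 'aaaaa']
Count: 3

3


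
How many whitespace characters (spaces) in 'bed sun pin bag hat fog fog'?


\s matches whitespace characters (spaces, tabs, etc.).
Text: 'bed sun pin bag hat fog fog'
This text has 7 words separated by spaces.
Number of spaces = number of words - 1 = 7 - 1 = 6

6


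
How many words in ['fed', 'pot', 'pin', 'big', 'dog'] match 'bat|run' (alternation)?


Alternation 'bat|run' matches either 'bat' or 'run'.
Checking each word:
  'fed' -> no
  'pot' -> no
  'pin' -> no
  'big' -> no
  'dog' -> no
Matches: []
Count: 0

0


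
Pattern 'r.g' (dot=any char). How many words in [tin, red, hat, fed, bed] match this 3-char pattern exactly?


Pattern 'r.g' means: starts with 'r', any single char, ends with 'g'.
Checking each word (must be exactly 3 chars):
  'tin' (len=3): no
  'red' (len=3): no
  'hat' (len=3): no
  'fed' (len=3): no
  'bed' (len=3): no
Matching words: []
Total: 0

0


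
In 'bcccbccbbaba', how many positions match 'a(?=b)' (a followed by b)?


Lookahead 'a(?=b)' matches 'a' only when followed by 'b'.
String: 'bcccbccbbaba'
Checking each position where char is 'a':
  pos 9: 'a' -> MATCH (next='b')
Matching positions: [9]
Count: 1

1


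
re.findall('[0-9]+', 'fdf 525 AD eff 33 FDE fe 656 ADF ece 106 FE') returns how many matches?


Pattern '[0-9]+' finds one or more digits.
Text: 'fdf 525 AD eff 33 FDE fe 656 ADF ece 106 FE'
Scanning for matches:
  Match 1: '525'
  Match 2: '33'
  Match 3: '656'
  Match 4: '106'
Total matches: 4

4


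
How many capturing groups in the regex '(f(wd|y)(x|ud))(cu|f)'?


To count capturing groups, count each '(' that starts a group.
Pattern: '(f(wd|y)(x|ud))(cu|f)'
Walking through the pattern:
  Position 0: '(' -> group #1
  Position 2: '(' -> group #2
  Position 8: '(' -> group #3
  Position 15: '(' -> group #4
Total capturing groups: 4

4


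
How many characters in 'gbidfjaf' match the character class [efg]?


Character class [efg] matches any of: {e, f, g}
Scanning string 'gbidfjaf' character by character:
  pos 0: 'g' -> MATCH
  pos 1: 'b' -> no
  pos 2: 'i' -> no
  pos 3: 'd' -> no
  pos 4: 'f' -> MATCH
  pos 5: 'j' -> no
  pos 6: 'a' -> no
  pos 7: 'f' -> MATCH
Total matches: 3

3


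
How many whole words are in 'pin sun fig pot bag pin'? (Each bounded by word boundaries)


Word boundaries (\b) mark the start/end of each word.
Text: 'pin sun fig pot bag pin'
Splitting by whitespace:
  Word 1: 'pin'
  Word 2: 'sun'
  Word 3: 'fig'
  Word 4: 'pot'
  Word 5: 'bag'
  Word 6: 'pin'
Total whole words: 6

6


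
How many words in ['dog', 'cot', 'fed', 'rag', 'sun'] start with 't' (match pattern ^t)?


Pattern ^t anchors to start of word. Check which words begin with 't':
  'dog' -> no
  'cot' -> no
  'fed' -> no
  'rag' -> no
  'sun' -> no
Matching words: []
Count: 0

0


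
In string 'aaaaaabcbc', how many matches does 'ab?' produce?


Pattern 'ab?' matches 'a' optionally followed by 'b'.
String: 'aaaaaabcbc'
Scanning left to right for 'a' then checking next char:
  Match 1: 'a' (a not followed by b)
  Match 2: 'a' (a not followed by b)
  Match 3: 'a' (a not followed by b)
  Match 4: 'a' (a not followed by b)
  Match 5: 'a' (a not followed by b)
  Match 6: 'ab' (a followed by b)
Total matches: 6

6


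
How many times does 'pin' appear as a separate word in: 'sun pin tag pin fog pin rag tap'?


Scanning each word for exact match 'pin':
  Word 1: 'sun' -> no
  Word 2: 'pin' -> MATCH
  Word 3: 'tag' -> no
  Word 4: 'pin' -> MATCH
  Word 5: 'fog' -> no
  Word 6: 'pin' -> MATCH
  Word 7: 'rag' -> no
  Word 8: 'tap' -> no
Total matches: 3

3


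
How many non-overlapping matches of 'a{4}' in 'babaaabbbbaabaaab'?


Pattern 'a{4}' matches exactly 4 consecutive a's (greedy, non-overlapping).
String: 'babaaabbbbaabaaab'
Scanning for runs of a's:
  Run at pos 1: 'a' (length 1) -> 0 match(es)
  Run at pos 3: 'aaa' (length 3) -> 0 match(es)
  Run at pos 10: 'aa' (length 2) -> 0 match(es)
  Run at pos 13: 'aaa' (length 3) -> 0 match(es)
Matches found: []
Total: 0

0


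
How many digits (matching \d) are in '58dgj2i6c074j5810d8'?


\d matches any digit 0-9.
Scanning '58dgj2i6c074j5810d8':
  pos 0: '5' -> DIGIT
  pos 1: '8' -> DIGIT
  pos 5: '2' -> DIGIT
  pos 7: '6' -> DIGIT
  pos 9: '0' -> DIGIT
  pos 10: '7' -> DIGIT
  pos 11: '4' -> DIGIT
  pos 13: '5' -> DIGIT
  pos 14: '8' -> DIGIT
  pos 15: '1' -> DIGIT
  pos 16: '0' -> DIGIT
  pos 18: '8' -> DIGIT
Digits found: ['5', '8', '2', '6', '0', '7', '4', '5', '8', '1', '0', '8']
Total: 12

12


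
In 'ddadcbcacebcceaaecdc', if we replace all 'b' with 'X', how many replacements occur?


re.sub('b', 'X', text) replaces every occurrence of 'b' with 'X'.
Text: 'ddadcbcacebcceaaecdc'
Scanning for 'b':
  pos 5: 'b' -> replacement #1
  pos 10: 'b' -> replacement #2
Total replacements: 2

2


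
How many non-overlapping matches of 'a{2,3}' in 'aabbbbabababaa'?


Pattern 'a{2,3}' matches between 2 and 3 consecutive a's (greedy).
String: 'aabbbbabababaa'
Finding runs of a's and applying greedy matching:
  Run at pos 0: 'aa' (length 2)
  Run at pos 6: 'a' (length 1)
  Run at pos 8: 'a' (length 1)
  Run at pos 10: 'a' (length 1)
  Run at pos 12: 'aa' (length 2)
Matches: ['aa', 'aa']
Count: 2

2


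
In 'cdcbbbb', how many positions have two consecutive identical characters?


Looking for consecutive identical characters in 'cdcbbbb':
  pos 0-1: 'c' vs 'd' -> different
  pos 1-2: 'd' vs 'c' -> different
  pos 2-3: 'c' vs 'b' -> different
  pos 3-4: 'b' vs 'b' -> MATCH ('bb')
  pos 4-5: 'b' vs 'b' -> MATCH ('bb')
  pos 5-6: 'b' vs 'b' -> MATCH ('bb')
Consecutive identical pairs: ['bb', 'bb', 'bb']
Count: 3

3


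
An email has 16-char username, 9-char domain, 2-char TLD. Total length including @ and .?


An email address has format: username@domain.tld
Username length: 16
'@' character: 1
Domain length: 9
'.' character: 1
TLD length: 2
Total = 16 + 1 + 9 + 1 + 2 = 29

29


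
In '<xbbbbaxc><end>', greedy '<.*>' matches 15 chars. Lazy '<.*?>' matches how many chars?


Greedy '<.*>' tries to match as MUCH as possible.
Lazy '<.*?>' tries to match as LITTLE as possible.

String: '<xbbbbaxc><end>'
Greedy '<.*>' starts at first '<' and extends to the LAST '>': '<xbbbbaxc><end>' (15 chars)
Lazy '<.*?>' starts at first '<' and stops at the FIRST '>': '<xbbbbaxc>' (10 chars)

10


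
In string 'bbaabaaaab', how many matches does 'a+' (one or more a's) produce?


Pattern 'a+' matches one or more consecutive a's.
String: 'bbaabaaaab'
Scanning for runs of a:
  Match 1: 'aa' (length 2)
  Match 2: 'aaaa' (length 4)
Total matches: 2

2


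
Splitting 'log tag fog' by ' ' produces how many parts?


Splitting by ' ' breaks the string at each occurrence of the separator.
Text: 'log tag fog'
Parts after split:
  Part 1: 'log'
  Part 2: 'tag'
  Part 3: 'fog'
Total parts: 3

3


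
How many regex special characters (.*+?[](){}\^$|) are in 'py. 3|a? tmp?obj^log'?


Regex special characters are: . * + ? [ ] ( ) { } \ ^ $ |
Scanning 'py. 3|a? tmp?obj^log':
  pos 2: '.' -> SPECIAL
  pos 5: '|' -> SPECIAL
  pos 7: '?' -> SPECIAL
  pos 12: '?' -> SPECIAL
  pos 16: '^' -> SPECIAL
Special chars found: ['.', '|', '?', '?', '^']
Total: 5

5


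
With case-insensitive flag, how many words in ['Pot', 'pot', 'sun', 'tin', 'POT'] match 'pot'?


Case-insensitive matching: compare each word's lowercase form to 'pot'.
  'Pot' -> lower='pot' -> MATCH
  'pot' -> lower='pot' -> MATCH
  'sun' -> lower='sun' -> no
  'tin' -> lower='tin' -> no
  'POT' -> lower='pot' -> MATCH
Matches: ['Pot', 'pot', 'POT']
Count: 3

3


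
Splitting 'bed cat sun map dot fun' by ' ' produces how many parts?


Splitting by ' ' breaks the string at each occurrence of the separator.
Text: 'bed cat sun map dot fun'
Parts after split:
  Part 1: 'bed'
  Part 2: 'cat'
  Part 3: 'sun'
  Part 4: 'map'
  Part 5: 'dot'
  Part 6: 'fun'
Total parts: 6

6


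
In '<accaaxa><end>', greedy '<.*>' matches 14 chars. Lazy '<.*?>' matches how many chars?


Greedy '<.*>' tries to match as MUCH as possible.
Lazy '<.*?>' tries to match as LITTLE as possible.

String: '<accaaxa><end>'
Greedy '<.*>' starts at first '<' and extends to the LAST '>': '<accaaxa><end>' (14 chars)
Lazy '<.*?>' starts at first '<' and stops at the FIRST '>': '<accaaxa>' (9 chars)

9


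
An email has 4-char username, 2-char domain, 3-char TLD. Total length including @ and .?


An email address has format: username@domain.tld
Username length: 4
'@' character: 1
Domain length: 2
'.' character: 1
TLD length: 3
Total = 4 + 1 + 2 + 1 + 3 = 11

11


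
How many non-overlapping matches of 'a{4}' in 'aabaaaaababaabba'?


Pattern 'a{4}' matches exactly 4 consecutive a's (greedy, non-overlapping).
String: 'aabaaaaababaabba'
Scanning for runs of a's:
  Run at pos 0: 'aa' (length 2) -> 0 match(es)
  Run at pos 3: 'aaaaa' (length 5) -> 1 match(es)
  Run at pos 9: 'a' (length 1) -> 0 match(es)
  Run at pos 11: 'aa' (length 2) -> 0 match(es)
  Run at pos 15: 'a' (length 1) -> 0 match(es)
Matches found: ['aaaa']
Total: 1

1


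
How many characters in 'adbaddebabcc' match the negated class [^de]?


Negated class [^de] matches any char NOT in {d, e}
Scanning 'adbaddebabcc':
  pos 0: 'a' -> MATCH
  pos 1: 'd' -> no (excluded)
  pos 2: 'b' -> MATCH
  pos 3: 'a' -> MATCH
  pos 4: 'd' -> no (excluded)
  pos 5: 'd' -> no (excluded)
  pos 6: 'e' -> no (excluded)
  pos 7: 'b' -> MATCH
  pos 8: 'a' -> MATCH
  pos 9: 'b' -> MATCH
  pos 10: 'c' -> MATCH
  pos 11: 'c' -> MATCH
Total matches: 8

8


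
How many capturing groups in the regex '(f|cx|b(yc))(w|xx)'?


To count capturing groups, count each '(' that starts a group.
Pattern: '(f|cx|b(yc))(w|xx)'
Walking through the pattern:
  Position 0: '(' -> group #1
  Position 7: '(' -> group #2
  Position 12: '(' -> group #3
Total capturing groups: 3

3


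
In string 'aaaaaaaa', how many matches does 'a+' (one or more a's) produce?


Pattern 'a+' matches one or more consecutive a's.
String: 'aaaaaaaa'
Scanning for runs of a:
  Match 1: 'aaaaaaaa' (length 8)
Total matches: 1

1


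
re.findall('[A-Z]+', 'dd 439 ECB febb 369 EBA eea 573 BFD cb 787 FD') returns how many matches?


Pattern '[A-Z]+' finds one or more uppercase letters.
Text: 'dd 439 ECB febb 369 EBA eea 573 BFD cb 787 FD'
Scanning for matches:
  Match 1: 'ECB'
  Match 2: 'EBA'
  Match 3: 'BFD'
  Match 4: 'FD'
Total matches: 4

4


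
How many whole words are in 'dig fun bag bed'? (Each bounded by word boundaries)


Word boundaries (\b) mark the start/end of each word.
Text: 'dig fun bag bed'
Splitting by whitespace:
  Word 1: 'dig'
  Word 2: 'fun'
  Word 3: 'bag'
  Word 4: 'bed'
Total whole words: 4

4


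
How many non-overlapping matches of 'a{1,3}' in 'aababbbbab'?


Pattern 'a{1,3}' matches between 1 and 3 consecutive a's (greedy).
String: 'aababbbbab'
Finding runs of a's and applying greedy matching:
  Run at pos 0: 'aa' (length 2)
  Run at pos 3: 'a' (length 1)
  Run at pos 8: 'a' (length 1)
Matches: ['aa', 'a', 'a']
Count: 3

3


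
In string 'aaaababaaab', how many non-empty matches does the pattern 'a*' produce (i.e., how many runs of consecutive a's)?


Pattern 'a*' matches zero or more a's. We want non-empty runs of consecutive a's.
String: 'aaaababaaab'
Walking through the string to find runs of a's:
  Run 1: positions 0-3 -> 'aaaa'
  Run 2: positions 5-5 -> 'a'
  Run 3: positions 7-9 -> 'aaa'
Non-empty runs found: ['aaaa', 'a', 'aaa']
Count: 3

3


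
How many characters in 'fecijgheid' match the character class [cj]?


Character class [cj] matches any of: {c, j}
Scanning string 'fecijgheid' character by character:
  pos 0: 'f' -> no
  pos 1: 'e' -> no
  pos 2: 'c' -> MATCH
  pos 3: 'i' -> no
  pos 4: 'j' -> MATCH
  pos 5: 'g' -> no
  pos 6: 'h' -> no
  pos 7: 'e' -> no
  pos 8: 'i' -> no
  pos 9: 'd' -> no
Total matches: 2

2


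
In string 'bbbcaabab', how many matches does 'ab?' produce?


Pattern 'ab?' matches 'a' optionally followed by 'b'.
String: 'bbbcaabab'
Scanning left to right for 'a' then checking next char:
  Match 1: 'a' (a not followed by b)
  Match 2: 'ab' (a followed by b)
  Match 3: 'ab' (a followed by b)
Total matches: 3

3


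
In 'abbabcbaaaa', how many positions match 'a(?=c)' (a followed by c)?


Lookahead 'a(?=c)' matches 'a' only when followed by 'c'.
String: 'abbabcbaaaa'
Checking each position where char is 'a':
  pos 0: 'a' -> no (next='b')
  pos 3: 'a' -> no (next='b')
  pos 7: 'a' -> no (next='a')
  pos 8: 'a' -> no (next='a')
  pos 9: 'a' -> no (next='a')
Matching positions: []
Count: 0

0


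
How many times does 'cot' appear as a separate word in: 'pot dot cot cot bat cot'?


Scanning each word for exact match 'cot':
  Word 1: 'pot' -> no
  Word 2: 'dot' -> no
  Word 3: 'cot' -> MATCH
  Word 4: 'cot' -> MATCH
  Word 5: 'bat' -> no
  Word 6: 'cot' -> MATCH
Total matches: 3

3


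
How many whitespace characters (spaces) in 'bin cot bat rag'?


\s matches whitespace characters (spaces, tabs, etc.).
Text: 'bin cot bat rag'
This text has 4 words separated by spaces.
Number of spaces = number of words - 1 = 4 - 1 = 3

3


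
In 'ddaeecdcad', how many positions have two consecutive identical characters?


Looking for consecutive identical characters in 'ddaeecdcad':
  pos 0-1: 'd' vs 'd' -> MATCH ('dd')
  pos 1-2: 'd' vs 'a' -> different
  pos 2-3: 'a' vs 'e' -> different
  pos 3-4: 'e' vs 'e' -> MATCH ('ee')
  pos 4-5: 'e' vs 'c' -> different
  pos 5-6: 'c' vs 'd' -> different
  pos 6-7: 'd' vs 'c' -> different
  pos 7-8: 'c' vs 'a' -> different
  pos 8-9: 'a' vs 'd' -> different
Consecutive identical pairs: ['dd', 'ee']
Count: 2

2


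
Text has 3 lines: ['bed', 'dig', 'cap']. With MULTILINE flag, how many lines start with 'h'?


With MULTILINE flag, ^ matches the start of each line.
Lines: ['bed', 'dig', 'cap']
Checking which lines start with 'h':
  Line 1: 'bed' -> no
  Line 2: 'dig' -> no
  Line 3: 'cap' -> no
Matching lines: []
Count: 0

0


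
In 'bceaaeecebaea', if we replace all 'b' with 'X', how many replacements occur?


re.sub('b', 'X', text) replaces every occurrence of 'b' with 'X'.
Text: 'bceaaeecebaea'
Scanning for 'b':
  pos 0: 'b' -> replacement #1
  pos 9: 'b' -> replacement #2
Total replacements: 2

2


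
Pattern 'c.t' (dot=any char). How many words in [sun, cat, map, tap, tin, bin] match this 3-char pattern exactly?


Pattern 'c.t' means: starts with 'c', any single char, ends with 't'.
Checking each word (must be exactly 3 chars):
  'sun' (len=3): no
  'cat' (len=3): MATCH
  'map' (len=3): no
  'tap' (len=3): no
  'tin' (len=3): no
  'bin' (len=3): no
Matching words: ['cat']
Total: 1

1


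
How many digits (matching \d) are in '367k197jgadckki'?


\d matches any digit 0-9.
Scanning '367k197jgadckki':
  pos 0: '3' -> DIGIT
  pos 1: '6' -> DIGIT
  pos 2: '7' -> DIGIT
  pos 4: '1' -> DIGIT
  pos 5: '9' -> DIGIT
  pos 6: '7' -> DIGIT
Digits found: ['3', '6', '7', '1', '9', '7']
Total: 6

6


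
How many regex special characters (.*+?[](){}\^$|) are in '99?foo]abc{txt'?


Regex special characters are: . * + ? [ ] ( ) { } \ ^ $ |
Scanning '99?foo]abc{txt':
  pos 2: '?' -> SPECIAL
  pos 6: ']' -> SPECIAL
  pos 10: '{' -> SPECIAL
Special chars found: ['?', ']', '{']
Total: 3

3


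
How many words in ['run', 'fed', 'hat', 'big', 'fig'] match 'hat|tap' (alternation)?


Alternation 'hat|tap' matches either 'hat' or 'tap'.
Checking each word:
  'run' -> no
  'fed' -> no
  'hat' -> MATCH
  'big' -> no
  'fig' -> no
Matches: ['hat']
Count: 1

1


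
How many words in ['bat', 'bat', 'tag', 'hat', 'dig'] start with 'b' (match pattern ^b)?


Pattern ^b anchors to start of word. Check which words begin with 'b':
  'bat' -> MATCH (starts with 'b')
  'bat' -> MATCH (starts with 'b')
  'tag' -> no
  'hat' -> no
  'dig' -> no
Matching words: ['bat', 'bat']
Count: 2

2


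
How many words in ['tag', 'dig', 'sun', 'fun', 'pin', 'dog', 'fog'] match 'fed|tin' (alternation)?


Alternation 'fed|tin' matches either 'fed' or 'tin'.
Checking each word:
  'tag' -> no
  'dig' -> no
  'sun' -> no
  'fun' -> no
  'pin' -> no
  'dog' -> no
  'fog' -> no
Matches: []
Count: 0

0


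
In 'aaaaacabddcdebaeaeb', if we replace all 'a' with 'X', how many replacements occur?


re.sub('a', 'X', text) replaces every occurrence of 'a' with 'X'.
Text: 'aaaaacabddcdebaeaeb'
Scanning for 'a':
  pos 0: 'a' -> replacement #1
  pos 1: 'a' -> replacement #2
  pos 2: 'a' -> replacement #3
  pos 3: 'a' -> replacement #4
  pos 4: 'a' -> replacement #5
  pos 6: 'a' -> replacement #6
  pos 14: 'a' -> replacement #7
  pos 16: 'a' -> replacement #8
Total replacements: 8

8


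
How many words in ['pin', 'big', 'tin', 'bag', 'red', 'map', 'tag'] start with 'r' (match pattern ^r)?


Pattern ^r anchors to start of word. Check which words begin with 'r':
  'pin' -> no
  'big' -> no
  'tin' -> no
  'bag' -> no
  'red' -> MATCH (starts with 'r')
  'map' -> no
  'tag' -> no
Matching words: ['red']
Count: 1

1


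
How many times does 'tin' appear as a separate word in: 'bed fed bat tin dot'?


Scanning each word for exact match 'tin':
  Word 1: 'bed' -> no
  Word 2: 'fed' -> no
  Word 3: 'bat' -> no
  Word 4: 'tin' -> MATCH
  Word 5: 'dot' -> no
Total matches: 1

1


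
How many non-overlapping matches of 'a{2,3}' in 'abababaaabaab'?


Pattern 'a{2,3}' matches between 2 and 3 consecutive a's (greedy).
String: 'abababaaabaab'
Finding runs of a's and applying greedy matching:
  Run at pos 0: 'a' (length 1)
  Run at pos 2: 'a' (length 1)
  Run at pos 4: 'a' (length 1)
  Run at pos 6: 'aaa' (length 3)
  Run at pos 10: 'aa' (length 2)
Matches: ['aaa', 'aa']
Count: 2

2


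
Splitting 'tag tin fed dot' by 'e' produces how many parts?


Splitting by 'e' breaks the string at each occurrence of the separator.
Text: 'tag tin fed dot'
Parts after split:
  Part 1: 'tag tin f'
  Part 2: 'd dot'
Total parts: 2

2


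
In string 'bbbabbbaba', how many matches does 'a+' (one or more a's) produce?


Pattern 'a+' matches one or more consecutive a's.
String: 'bbbabbbaba'
Scanning for runs of a:
  Match 1: 'a' (length 1)
  Match 2: 'a' (length 1)
  Match 3: 'a' (length 1)
Total matches: 3

3


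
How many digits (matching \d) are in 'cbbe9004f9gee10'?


\d matches any digit 0-9.
Scanning 'cbbe9004f9gee10':
  pos 4: '9' -> DIGIT
  pos 5: '0' -> DIGIT
  pos 6: '0' -> DIGIT
  pos 7: '4' -> DIGIT
  pos 9: '9' -> DIGIT
  pos 13: '1' -> DIGIT
  pos 14: '0' -> DIGIT
Digits found: ['9', '0', '0', '4', '9', '1', '0']
Total: 7

7


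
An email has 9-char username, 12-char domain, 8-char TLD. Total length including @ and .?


An email address has format: username@domain.tld
Username length: 9
'@' character: 1
Domain length: 12
'.' character: 1
TLD length: 8
Total = 9 + 1 + 12 + 1 + 8 = 31

31


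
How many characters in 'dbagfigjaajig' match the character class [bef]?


Character class [bef] matches any of: {b, e, f}
Scanning string 'dbagfigjaajig' character by character:
  pos 0: 'd' -> no
  pos 1: 'b' -> MATCH
  pos 2: 'a' -> no
  pos 3: 'g' -> no
  pos 4: 'f' -> MATCH
  pos 5: 'i' -> no
  pos 6: 'g' -> no
  pos 7: 'j' -> no
  pos 8: 'a' -> no
  pos 9: 'a' -> no
  pos 10: 'j' -> no
  pos 11: 'i' -> no
  pos 12: 'g' -> no
Total matches: 2

2


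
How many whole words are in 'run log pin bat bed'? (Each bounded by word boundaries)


Word boundaries (\b) mark the start/end of each word.
Text: 'run log pin bat bed'
Splitting by whitespace:
  Word 1: 'run'
  Word 2: 'log'
  Word 3: 'pin'
  Word 4: 'bat'
  Word 5: 'bed'
Total whole words: 5

5


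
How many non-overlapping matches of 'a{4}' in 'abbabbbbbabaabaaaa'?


Pattern 'a{4}' matches exactly 4 consecutive a's (greedy, non-overlapping).
String: 'abbabbbbbabaabaaaa'
Scanning for runs of a's:
  Run at pos 0: 'a' (length 1) -> 0 match(es)
  Run at pos 3: 'a' (length 1) -> 0 match(es)
  Run at pos 9: 'a' (length 1) -> 0 match(es)
  Run at pos 11: 'aa' (length 2) -> 0 match(es)
  Run at pos 14: 'aaaa' (length 4) -> 1 match(es)
Matches found: ['aaaa']
Total: 1

1


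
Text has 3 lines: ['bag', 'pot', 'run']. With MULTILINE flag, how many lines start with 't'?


With MULTILINE flag, ^ matches the start of each line.
Lines: ['bag', 'pot', 'run']
Checking which lines start with 't':
  Line 1: 'bag' -> no
  Line 2: 'pot' -> no
  Line 3: 'run' -> no
Matching lines: []
Count: 0

0


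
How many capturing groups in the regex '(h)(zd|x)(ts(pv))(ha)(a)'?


To count capturing groups, count each '(' that starts a group.
Pattern: '(h)(zd|x)(ts(pv))(ha)(a)'
Walking through the pattern:
  Position 0: '(' -> group #1
  Position 3: '(' -> group #2
  Position 9: '(' -> group #3
  Position 12: '(' -> group #4
  Position 17: '(' -> group #5
  Position 21: '(' -> group #6
Total capturing groups: 6

6


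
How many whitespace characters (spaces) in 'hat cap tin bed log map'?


\s matches whitespace characters (spaces, tabs, etc.).
Text: 'hat cap tin bed log map'
This text has 6 words separated by spaces.
Number of spaces = number of words - 1 = 6 - 1 = 5

5


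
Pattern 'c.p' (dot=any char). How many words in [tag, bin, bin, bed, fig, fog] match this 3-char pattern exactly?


Pattern 'c.p' means: starts with 'c', any single char, ends with 'p'.
Checking each word (must be exactly 3 chars):
  'tag' (len=3): no
  'bin' (len=3): no
  'bin' (len=3): no
  'bed' (len=3): no
  'fig' (len=3): no
  'fog' (len=3): no
Matching words: []
Total: 0

0


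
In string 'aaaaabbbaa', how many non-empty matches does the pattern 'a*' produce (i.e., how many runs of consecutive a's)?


Pattern 'a*' matches zero or more a's. We want non-empty runs of consecutive a's.
String: 'aaaaabbbaa'
Walking through the string to find runs of a's:
  Run 1: positions 0-4 -> 'aaaaa'
  Run 2: positions 8-9 -> 'aa'
Non-empty runs found: ['aaaaa', 'aa']
Count: 2

2


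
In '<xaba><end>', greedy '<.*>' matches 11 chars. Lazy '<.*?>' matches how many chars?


Greedy '<.*>' tries to match as MUCH as possible.
Lazy '<.*?>' tries to match as LITTLE as possible.

String: '<xaba><end>'
Greedy '<.*>' starts at first '<' and extends to the LAST '>': '<xaba><end>' (11 chars)
Lazy '<.*?>' starts at first '<' and stops at the FIRST '>': '<xaba>' (6 chars)

6


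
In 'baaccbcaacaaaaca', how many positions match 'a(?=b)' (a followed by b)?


Lookahead 'a(?=b)' matches 'a' only when followed by 'b'.
String: 'baaccbcaacaaaaca'
Checking each position where char is 'a':
  pos 1: 'a' -> no (next='a')
  pos 2: 'a' -> no (next='c')
  pos 7: 'a' -> no (next='a')
  pos 8: 'a' -> no (next='c')
  pos 10: 'a' -> no (next='a')
  pos 11: 'a' -> no (next='a')
  pos 12: 'a' -> no (next='a')
  pos 13: 'a' -> no (next='c')
Matching positions: []
Count: 0

0


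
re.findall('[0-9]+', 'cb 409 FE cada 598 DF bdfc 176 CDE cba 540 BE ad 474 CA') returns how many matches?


Pattern '[0-9]+' finds one or more digits.
Text: 'cb 409 FE cada 598 DF bdfc 176 CDE cba 540 BE ad 474 CA'
Scanning for matches:
  Match 1: '409'
  Match 2: '598'
  Match 3: '176'
  Match 4: '540'
  Match 5: '474'
Total matches: 5

5


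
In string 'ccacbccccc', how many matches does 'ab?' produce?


Pattern 'ab?' matches 'a' optionally followed by 'b'.
String: 'ccacbccccc'
Scanning left to right for 'a' then checking next char:
  Match 1: 'a' (a not followed by b)
Total matches: 1

1


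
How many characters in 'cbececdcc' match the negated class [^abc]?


Negated class [^abc] matches any char NOT in {a, b, c}
Scanning 'cbececdcc':
  pos 0: 'c' -> no (excluded)
  pos 1: 'b' -> no (excluded)
  pos 2: 'e' -> MATCH
  pos 3: 'c' -> no (excluded)
  pos 4: 'e' -> MATCH
  pos 5: 'c' -> no (excluded)
  pos 6: 'd' -> MATCH
  pos 7: 'c' -> no (excluded)
  pos 8: 'c' -> no (excluded)
Total matches: 3

3


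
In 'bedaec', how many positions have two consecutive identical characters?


Looking for consecutive identical characters in 'bedaec':
  pos 0-1: 'b' vs 'e' -> different
  pos 1-2: 'e' vs 'd' -> different
  pos 2-3: 'd' vs 'a' -> different
  pos 3-4: 'a' vs 'e' -> different
  pos 4-5: 'e' vs 'c' -> different
Consecutive identical pairs: []
Count: 0

0


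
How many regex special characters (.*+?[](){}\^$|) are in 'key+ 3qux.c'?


Regex special characters are: . * + ? [ ] ( ) { } \ ^ $ |
Scanning 'key+ 3qux.c':
  pos 3: '+' -> SPECIAL
  pos 9: '.' -> SPECIAL
Special chars found: ['+', '.']
Total: 2

2


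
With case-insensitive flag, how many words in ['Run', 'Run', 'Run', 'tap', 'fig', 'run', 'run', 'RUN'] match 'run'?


Case-insensitive matching: compare each word's lowercase form to 'run'.
  'Run' -> lower='run' -> MATCH
  'Run' -> lower='run' -> MATCH
  'Run' -> lower='run' -> MATCH
  'tap' -> lower='tap' -> no
  'fig' -> lower='fig' -> no
  'run' -> lower='run' -> MATCH
  'run' -> lower='run' -> MATCH
  'RUN' -> lower='run' -> MATCH
Matches: ['Run', 'Run', 'Run', 'run', 'run', 'RUN']
Count: 6

6


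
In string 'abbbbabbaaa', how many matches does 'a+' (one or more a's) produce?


Pattern 'a+' matches one or more consecutive a's.
String: 'abbbbabbaaa'
Scanning for runs of a:
  Match 1: 'a' (length 1)
  Match 2: 'a' (length 1)
  Match 3: 'aaa' (length 3)
Total matches: 3

3
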